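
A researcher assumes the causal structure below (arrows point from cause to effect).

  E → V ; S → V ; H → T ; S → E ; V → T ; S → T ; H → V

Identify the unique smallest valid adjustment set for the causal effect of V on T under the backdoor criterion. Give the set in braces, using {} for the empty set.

Variables eligible for adjustment (non-descendants of V, excluding V and T): {E, H, S}.
Backdoor paths from V to T:
  P1: V <- S -> T
  P2: V <- H -> T
  P3: V <- E <- S -> T
The empty set is not sufficient: P1 (V <- S -> T) has no collider blocking it and no conditioned non-collider, so it is open.
Try {H, S}:
  P1: blocked at fork node S ∈ conditioning set.
  P2: blocked at fork node H ∈ conditioning set.
  P3: blocked at fork node S ∈ conditioning set.
{H, S} contains no descendant of V and blocks every backdoor path.
Every element of {H, S} is needed (dropping H leaves P2 open; dropping S leaves P1 open), so no proper subset is valid.
Among all size-2 subsets of the eligible variables, only {H, S} blocks every backdoor path, so it is the unique smallest valid adjustment set.

{H, S}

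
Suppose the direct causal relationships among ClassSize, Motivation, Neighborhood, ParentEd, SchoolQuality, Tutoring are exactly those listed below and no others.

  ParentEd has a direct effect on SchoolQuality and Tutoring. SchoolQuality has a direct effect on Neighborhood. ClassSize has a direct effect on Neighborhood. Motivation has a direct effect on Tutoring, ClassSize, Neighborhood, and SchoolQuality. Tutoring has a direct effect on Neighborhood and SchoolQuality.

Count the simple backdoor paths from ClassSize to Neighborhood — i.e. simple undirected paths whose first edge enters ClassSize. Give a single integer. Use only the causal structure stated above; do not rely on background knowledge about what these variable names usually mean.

A backdoor path from ClassSize to Neighborhood is any simple undirected path whose first edge points into ClassSize (i.e. leaves ClassSize via a parent).
Parents of ClassSize: {Motivation}.
Enumerating:
  P1: ClassSize <- Motivation -> Tutoring <- ParentEd -> SchoolQuality -> Neighborhood
  P2: ClassSize <- Motivation -> Tutoring -> SchoolQuality -> Neighborhood
  P3: ClassSize <- Motivation -> Tutoring -> Neighborhood
  P4: ClassSize <- Motivation -> SchoolQuality <- ParentEd -> Tutoring -> Neighborhood
  P5: ClassSize <- Motivation -> SchoolQuality <- Tutoring -> Neighborhood
  P6: ClassSize <- Motivation -> SchoolQuality -> Neighborhood
  P7: ClassSize <- Motivation -> Neighborhood
That exhausts the simple backdoor paths. Count: 7.

7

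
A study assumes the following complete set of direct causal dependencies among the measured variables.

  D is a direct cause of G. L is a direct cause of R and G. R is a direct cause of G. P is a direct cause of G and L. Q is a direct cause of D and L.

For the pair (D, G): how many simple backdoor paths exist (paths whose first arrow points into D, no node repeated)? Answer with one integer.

3

A backdoor path from D to G is any simple undirected path whose first edge points into D (i.e. leaves D via a parent).
Parents of D: {Q}.
Enumerating:
  P1: D <- Q -> L <- P -> G
  P2: D <- Q -> L -> R -> G
  P3: D <- Q -> L -> G
That exhausts the simple backdoor paths. Count: 3.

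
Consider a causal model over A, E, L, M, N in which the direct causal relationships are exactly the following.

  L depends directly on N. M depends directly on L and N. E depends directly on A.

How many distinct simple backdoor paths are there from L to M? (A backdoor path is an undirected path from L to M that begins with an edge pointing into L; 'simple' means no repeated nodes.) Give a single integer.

1

A backdoor path from L to M is any simple undirected path whose first edge points into L (i.e. leaves L via a parent).
Parents of L: {N}.
Enumerating:
  P1: L <- N -> M
That exhausts the simple backdoor paths. Count: 1.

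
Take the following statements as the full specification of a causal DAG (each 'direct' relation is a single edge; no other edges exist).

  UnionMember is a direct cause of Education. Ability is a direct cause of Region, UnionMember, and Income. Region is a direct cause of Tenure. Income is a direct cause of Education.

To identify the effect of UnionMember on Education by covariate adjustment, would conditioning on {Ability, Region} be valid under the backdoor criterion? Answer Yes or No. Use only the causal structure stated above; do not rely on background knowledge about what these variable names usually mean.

Backdoor paths from UnionMember to Education (paths whose first edge points into UnionMember):
  P1: UnionMember <- Ability -> Income -> Education
Condition 1 (no descendant of UnionMember in the set): holds — descendants of UnionMember are {Education}; none are in {Ability, Region}.
Condition 2 (every backdoor path blocked by {Ability, Region}):
  P1: blocked at fork node Ability ∈ conditioning set.
{Ability, Region} satisfies the backdoor criterion.

Yes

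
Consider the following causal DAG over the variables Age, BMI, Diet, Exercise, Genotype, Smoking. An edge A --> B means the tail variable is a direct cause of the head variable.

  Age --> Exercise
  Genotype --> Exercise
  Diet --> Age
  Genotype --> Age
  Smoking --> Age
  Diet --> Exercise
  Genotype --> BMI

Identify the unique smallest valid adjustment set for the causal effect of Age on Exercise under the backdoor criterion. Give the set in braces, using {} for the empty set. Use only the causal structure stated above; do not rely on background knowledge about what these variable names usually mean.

{Diet, Genotype}

Variables eligible for adjustment (non-descendants of Age, excluding Age and Exercise): {BMI, Diet, Genotype, Smoking}.
Backdoor paths from Age to Exercise:
  P1: Age <- Diet -> Exercise
  P2: Age <- Genotype -> Exercise
The empty set is not sufficient: P1 (Age <- Diet -> Exercise) has no collider blocking it and no conditioned non-collider, so it is open.
Try {Diet, Genotype}:
  P1: blocked at fork node Diet ∈ conditioning set.
  P2: blocked at fork node Genotype ∈ conditioning set.
{Diet, Genotype} contains no descendant of Age and blocks every backdoor path.
Every element of {Diet, Genotype} is needed (dropping Diet leaves P1 open; dropping Genotype leaves P2 open), so no proper subset is valid.
Among all size-2 subsets of the eligible variables, only {Diet, Genotype} blocks every backdoor path, so it is the unique smallest valid adjustment set.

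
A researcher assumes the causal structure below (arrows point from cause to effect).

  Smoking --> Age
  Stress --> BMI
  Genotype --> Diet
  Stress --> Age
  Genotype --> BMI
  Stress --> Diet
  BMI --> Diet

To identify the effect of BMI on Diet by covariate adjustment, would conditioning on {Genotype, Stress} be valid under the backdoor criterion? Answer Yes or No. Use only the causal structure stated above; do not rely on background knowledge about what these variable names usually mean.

Yes

Backdoor paths from BMI to Diet (paths whose first edge points into BMI):
  P1: BMI <- Genotype -> Diet
  P2: BMI <- Stress -> Diet
Condition 1 (no descendant of BMI in the set): holds — descendants of BMI are {Diet}; none are in {Genotype, Stress}.
Condition 2 (every backdoor path blocked by {Genotype, Stress}):
  P1: blocked at fork node Genotype ∈ conditioning set.
  P2: blocked at fork node Stress ∈ conditioning set.
{Genotype, Stress} satisfies the backdoor criterion.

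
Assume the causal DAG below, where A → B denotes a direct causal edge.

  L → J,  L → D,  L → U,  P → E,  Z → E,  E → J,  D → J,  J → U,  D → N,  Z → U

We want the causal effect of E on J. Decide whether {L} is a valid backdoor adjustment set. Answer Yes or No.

Yes

Backdoor paths from E to J (paths whose first edge points into E):
  P1: E <- Z -> U <- L -> D -> J
  P2: E <- Z -> U <- L -> J
  P3: E <- Z -> U <- J
Condition 1 (no descendant of E in the set): holds — descendants of E are {J, U}; none are in {L}.
Condition 2 (every backdoor path blocked by {L}):
  P1: blocked at collider U (neither it nor any descendant is in the conditioning set).
  P2: blocked at collider U (neither it nor any descendant is in the conditioning set).
  P3: blocked at collider U (neither it nor any descendant is in the conditioning set).
{L} satisfies the backdoor criterion.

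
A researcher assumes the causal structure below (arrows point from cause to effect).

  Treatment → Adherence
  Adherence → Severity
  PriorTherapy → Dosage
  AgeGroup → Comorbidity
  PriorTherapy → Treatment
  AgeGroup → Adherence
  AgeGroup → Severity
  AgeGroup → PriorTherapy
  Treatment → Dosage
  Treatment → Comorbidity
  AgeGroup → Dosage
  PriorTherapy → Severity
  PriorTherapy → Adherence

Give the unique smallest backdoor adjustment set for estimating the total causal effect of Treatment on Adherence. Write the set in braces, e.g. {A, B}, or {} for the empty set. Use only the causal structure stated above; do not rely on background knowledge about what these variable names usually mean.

{PriorTherapy}

Variables eligible for adjustment (non-descendants of Treatment, excluding Treatment and Adherence): {AgeGroup, PriorTherapy}.
Backdoor paths from Treatment to Adherence:
  P1: Treatment <- PriorTherapy <- AgeGroup -> Adherence
  P2: Treatment <- PriorTherapy <- AgeGroup -> Severity <- Adherence
  P3: Treatment <- PriorTherapy -> Dosage <- AgeGroup -> Adherence
  P4: Treatment <- PriorTherapy -> Dosage <- AgeGroup -> Severity <- Adherence
  P5: Treatment <- PriorTherapy -> Adherence
  P6: Treatment <- PriorTherapy -> Severity <- AgeGroup -> Adherence
  P7: Treatment <- PriorTherapy -> Severity <- Adherence
The empty set is not sufficient: P1 (Treatment <- PriorTherapy <- AgeGroup -> Adherence) has no collider blocking it and no conditioned non-collider, so it is open.
Try {PriorTherapy}:
  P1: blocked at chain node PriorTherapy ∈ conditioning set.
  P2: blocked at chain node PriorTherapy ∈ conditioning set.
  P3: blocked at fork node PriorTherapy ∈ conditioning set.
  P4: blocked at fork node PriorTherapy ∈ conditioning set.
  P5: blocked at fork node PriorTherapy ∈ conditioning set.
  P6: blocked at fork node PriorTherapy ∈ conditioning set.
  P7: blocked at fork node PriorTherapy ∈ conditioning set.
{PriorTherapy} contains no descendant of Treatment and blocks every backdoor path.
No other singleton works — e.g. {AgeGroup} leaves P5 open — so {PriorTherapy} is the unique smallest valid adjustment set.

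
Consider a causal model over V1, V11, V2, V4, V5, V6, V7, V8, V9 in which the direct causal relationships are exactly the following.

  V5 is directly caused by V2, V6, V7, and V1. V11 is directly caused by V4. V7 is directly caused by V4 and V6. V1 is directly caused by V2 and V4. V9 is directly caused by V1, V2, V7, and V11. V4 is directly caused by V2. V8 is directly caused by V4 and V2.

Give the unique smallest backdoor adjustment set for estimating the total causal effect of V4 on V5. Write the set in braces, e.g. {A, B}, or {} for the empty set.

Variables eligible for adjustment (non-descendants of V4, excluding V4 and V5): {V2, V6}.
Backdoor paths from V4 to V5:
  P1: V4 <- V2 -> V1 -> V5
  P2: V4 <- V2 -> V1 -> V9 <- V7 <- V6 -> V5
  P3: V4 <- V2 -> V1 -> V9 <- V7 -> V5
  P4: V4 <- V2 -> V5
  P5: V4 <- V2 -> V9 <- V7 <- V6 -> V5
  P6: V4 <- V2 -> V9 <- V7 -> V5
  P7: V4 <- V2 -> V9 <- V1 -> V5
The empty set is not sufficient: P1 (V4 <- V2 -> V1 -> V5) has no collider blocking it and no conditioned non-collider, so it is open.
Try {V2}:
  P1: blocked at fork node V2 ∈ conditioning set.
  P2: blocked at fork node V2 ∈ conditioning set.
  P3: blocked at fork node V2 ∈ conditioning set.
  P4: blocked at fork node V2 ∈ conditioning set.
  P5: blocked at fork node V2 ∈ conditioning set.
  P6: blocked at fork node V2 ∈ conditioning set.
  P7: blocked at fork node V2 ∈ conditioning set.
{V2} contains no descendant of V4 and blocks every backdoor path.
No other singleton works — e.g. {V6} leaves P1 open — so {V2} is the unique smallest valid adjustment set.

{V2}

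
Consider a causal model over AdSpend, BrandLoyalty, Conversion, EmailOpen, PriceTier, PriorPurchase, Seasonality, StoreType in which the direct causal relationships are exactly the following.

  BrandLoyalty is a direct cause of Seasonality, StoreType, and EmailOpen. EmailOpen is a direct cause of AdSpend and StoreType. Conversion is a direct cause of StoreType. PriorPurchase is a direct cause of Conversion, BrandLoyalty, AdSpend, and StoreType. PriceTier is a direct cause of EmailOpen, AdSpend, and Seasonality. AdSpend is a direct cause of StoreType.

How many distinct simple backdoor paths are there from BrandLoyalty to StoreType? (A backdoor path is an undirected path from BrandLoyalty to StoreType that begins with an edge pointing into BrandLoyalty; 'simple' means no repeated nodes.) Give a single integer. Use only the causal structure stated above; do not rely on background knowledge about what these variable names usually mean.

5

A backdoor path from BrandLoyalty to StoreType is any simple undirected path whose first edge points into BrandLoyalty (i.e. leaves BrandLoyalty via a parent).
Parents of BrandLoyalty: {PriorPurchase}.
Enumerating:
  P1: BrandLoyalty <- PriorPurchase -> Conversion -> StoreType
  P2: BrandLoyalty <- PriorPurchase -> AdSpend <- PriceTier -> EmailOpen -> StoreType
  P3: BrandLoyalty <- PriorPurchase -> AdSpend <- EmailOpen -> StoreType
  P4: BrandLoyalty <- PriorPurchase -> AdSpend -> StoreType
  P5: BrandLoyalty <- PriorPurchase -> StoreType
That exhausts the simple backdoor paths. Count: 5.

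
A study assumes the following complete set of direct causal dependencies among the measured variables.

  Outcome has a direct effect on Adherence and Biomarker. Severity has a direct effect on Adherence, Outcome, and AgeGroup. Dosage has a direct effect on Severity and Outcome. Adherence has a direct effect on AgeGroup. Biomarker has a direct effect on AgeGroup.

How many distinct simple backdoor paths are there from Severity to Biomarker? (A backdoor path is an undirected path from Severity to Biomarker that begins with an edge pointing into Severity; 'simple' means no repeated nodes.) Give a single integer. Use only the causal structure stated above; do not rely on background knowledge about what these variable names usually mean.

2

A backdoor path from Severity to Biomarker is any simple undirected path whose first edge points into Severity (i.e. leaves Severity via a parent).
Parents of Severity: {Dosage}.
Enumerating:
  P1: Severity <- Dosage -> Outcome -> Biomarker
  P2: Severity <- Dosage -> Outcome -> Adherence -> AgeGroup <- Biomarker
That exhausts the simple backdoor paths. Count: 2.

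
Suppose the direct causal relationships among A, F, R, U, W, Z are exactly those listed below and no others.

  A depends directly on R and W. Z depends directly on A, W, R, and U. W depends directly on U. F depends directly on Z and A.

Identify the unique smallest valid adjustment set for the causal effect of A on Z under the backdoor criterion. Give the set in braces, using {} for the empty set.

{R, W}

Variables eligible for adjustment (non-descendants of A, excluding A and Z): {R, U, W}.
Backdoor paths from A to Z:
  P1: A <- R -> Z
  P2: A <- W <- U -> Z
  P3: A <- W -> Z
The empty set is not sufficient: P1 (A <- R -> Z) has no collider blocking it and no conditioned non-collider, so it is open.
Try {R, W}:
  P1: blocked at fork node R ∈ conditioning set.
  P2: blocked at chain node W ∈ conditioning set.
  P3: blocked at fork node W ∈ conditioning set.
{R, W} contains no descendant of A and blocks every backdoor path.
Every element of {R, W} is needed (dropping R leaves P1 open; dropping W leaves P2 open), so no proper subset is valid.
Among all size-2 subsets of the eligible variables, only {R, W} blocks every backdoor path, so it is the unique smallest valid adjustment set.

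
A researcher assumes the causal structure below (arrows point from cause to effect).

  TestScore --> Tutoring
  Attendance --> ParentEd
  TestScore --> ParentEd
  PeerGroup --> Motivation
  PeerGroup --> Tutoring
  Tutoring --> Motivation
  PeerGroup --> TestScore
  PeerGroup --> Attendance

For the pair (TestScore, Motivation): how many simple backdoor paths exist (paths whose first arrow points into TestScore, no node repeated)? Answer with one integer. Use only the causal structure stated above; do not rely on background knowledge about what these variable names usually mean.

2

A backdoor path from TestScore to Motivation is any simple undirected path whose first edge points into TestScore (i.e. leaves TestScore via a parent).
Parents of TestScore: {PeerGroup}.
Enumerating:
  P1: TestScore <- PeerGroup -> Tutoring -> Motivation
  P2: TestScore <- PeerGroup -> Motivation
That exhausts the simple backdoor paths. Count: 2.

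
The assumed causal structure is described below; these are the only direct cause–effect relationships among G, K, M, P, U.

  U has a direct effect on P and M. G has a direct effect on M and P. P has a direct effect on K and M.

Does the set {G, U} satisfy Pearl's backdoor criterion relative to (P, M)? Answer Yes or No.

Backdoor paths from P to M (paths whose first edge points into P):
  P1: P <- U -> M
  P2: P <- G -> M
Condition 1 (no descendant of P in the set): holds — descendants of P are {K, M}; none are in {G, U}.
Condition 2 (every backdoor path blocked by {G, U}):
  P1: blocked at fork node U ∈ conditioning set.
  P2: blocked at fork node G ∈ conditioning set.
{G, U} satisfies the backdoor criterion.

Yes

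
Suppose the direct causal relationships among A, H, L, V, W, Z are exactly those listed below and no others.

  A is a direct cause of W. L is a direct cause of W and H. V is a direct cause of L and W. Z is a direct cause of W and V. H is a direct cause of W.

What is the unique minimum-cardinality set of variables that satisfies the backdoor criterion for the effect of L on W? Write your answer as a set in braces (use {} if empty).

Variables eligible for adjustment (non-descendants of L, excluding L and W): {A, V, Z}.
Backdoor paths from L to W:
  P1: L <- V <- Z -> W
  P2: L <- V -> W
The empty set is not sufficient: P1 (L <- V <- Z -> W) has no collider blocking it and no conditioned non-collider, so it is open.
Try {V}:
  P1: blocked at chain node V ∈ conditioning set.
  P2: blocked at fork node V ∈ conditioning set.
{V} contains no descendant of L and blocks every backdoor path.
No other singleton works — e.g. {Z} leaves P2 open — so {V} is the unique smallest valid adjustment set.

{V}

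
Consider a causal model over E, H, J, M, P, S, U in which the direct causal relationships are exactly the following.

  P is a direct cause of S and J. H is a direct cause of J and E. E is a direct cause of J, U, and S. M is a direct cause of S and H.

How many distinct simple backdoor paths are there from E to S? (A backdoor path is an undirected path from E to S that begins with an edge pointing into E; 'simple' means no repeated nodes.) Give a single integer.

2

A backdoor path from E to S is any simple undirected path whose first edge points into E (i.e. leaves E via a parent).
Parents of E: {H}.
Enumerating:
  P1: E <- H <- M -> S
  P2: E <- H -> J <- P -> S
That exhausts the simple backdoor paths. Count: 2.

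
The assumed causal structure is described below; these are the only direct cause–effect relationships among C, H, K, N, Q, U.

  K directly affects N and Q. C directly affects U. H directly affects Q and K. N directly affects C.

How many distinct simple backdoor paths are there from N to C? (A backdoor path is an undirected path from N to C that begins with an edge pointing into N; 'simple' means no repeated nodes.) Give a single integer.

0

A backdoor path from N to C is any simple undirected path whose first edge points into N (i.e. leaves N via a parent).
Parents of N: {K}.
No simple path from any parent of N reaches C without revisiting N, so there are no backdoor paths.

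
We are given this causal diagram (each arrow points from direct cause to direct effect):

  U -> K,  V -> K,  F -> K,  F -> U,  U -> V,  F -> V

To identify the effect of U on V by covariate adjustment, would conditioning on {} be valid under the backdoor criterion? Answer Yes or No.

Backdoor paths from U to V (paths whose first edge points into U):
  P1: U <- F -> V
  P2: U <- F -> K <- V
Condition 1 (no descendant of U in the set): holds — descendants of U are {K, V}; none are in {}.
Condition 2 (every backdoor path blocked by {}):
  P1: open — no interior node is in the conditioning set.
  P2: blocked at collider K (neither it nor any descendant is in the conditioning set).
{} does not satisfy the backdoor criterion.

No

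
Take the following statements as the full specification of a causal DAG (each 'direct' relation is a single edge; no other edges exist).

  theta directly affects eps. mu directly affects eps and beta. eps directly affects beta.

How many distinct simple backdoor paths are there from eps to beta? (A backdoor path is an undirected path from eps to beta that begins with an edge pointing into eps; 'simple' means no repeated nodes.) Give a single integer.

1

A backdoor path from eps to beta is any simple undirected path whose first edge points into eps (i.e. leaves eps via a parent).
Parents of eps: {mu, theta}.
Enumerating:
  P1: eps <- mu -> beta
That exhausts the simple backdoor paths. Count: 1.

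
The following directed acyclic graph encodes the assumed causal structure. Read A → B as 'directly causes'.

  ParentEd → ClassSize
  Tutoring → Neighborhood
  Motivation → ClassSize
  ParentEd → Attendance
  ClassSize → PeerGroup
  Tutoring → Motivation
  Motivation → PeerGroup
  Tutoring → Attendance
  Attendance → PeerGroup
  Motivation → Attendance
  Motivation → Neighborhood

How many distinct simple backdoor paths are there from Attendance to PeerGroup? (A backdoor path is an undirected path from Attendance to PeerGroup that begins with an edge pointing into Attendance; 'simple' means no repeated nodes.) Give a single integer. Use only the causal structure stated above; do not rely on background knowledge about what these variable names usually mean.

A backdoor path from Attendance to PeerGroup is any simple undirected path whose first edge points into Attendance (i.e. leaves Attendance via a parent).
Parents of Attendance: {Motivation, ParentEd, Tutoring}.
Enumerating:
  P1: Attendance <- Tutoring -> Motivation -> ClassSize -> PeerGroup
  P2: Attendance <- Tutoring -> Motivation -> PeerGroup
  P3: Attendance <- Tutoring -> Neighborhood <- Motivation -> ClassSize -> PeerGroup
  P4: Attendance <- Tutoring -> Neighborhood <- Motivation -> PeerGroup
  P5: Attendance <- Motivation -> ClassSize -> PeerGroup
  P6: Attendance <- Motivation -> PeerGroup
  P7: Attendance <- ParentEd -> ClassSize <- Motivation -> PeerGroup
  P8: Attendance <- ParentEd -> ClassSize -> PeerGroup
That exhausts the simple backdoor paths. Count: 8.

8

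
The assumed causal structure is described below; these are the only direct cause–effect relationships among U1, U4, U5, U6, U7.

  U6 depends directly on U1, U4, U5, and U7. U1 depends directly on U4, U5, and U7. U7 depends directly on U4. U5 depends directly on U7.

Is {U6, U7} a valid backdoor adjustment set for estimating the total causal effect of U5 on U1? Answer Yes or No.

No

Backdoor paths from U5 to U1 (paths whose first edge points into U5):
  P1: U5 <- U7 <- U4 -> U1
  P2: U5 <- U7 <- U4 -> U6 <- U1
  P3: U5 <- U7 -> U1
  P4: U5 <- U7 -> U6 <- U4 -> U1
  P5: U5 <- U7 -> U6 <- U1
Condition 1 (no descendant of U5 in the set): FAILS — U6 is a descendant of U5.
Condition 2 (every backdoor path blocked by {U6, U7}):
  P1: blocked at chain node U7 ∈ conditioning set.
  P2: blocked at chain node U7 ∈ conditioning set.
  P3: blocked at fork node U7 ∈ conditioning set.
  P4: blocked at fork node U7 ∈ conditioning set.
  P5: blocked at fork node U7 ∈ conditioning set.
{U6, U7} does not satisfy the backdoor criterion.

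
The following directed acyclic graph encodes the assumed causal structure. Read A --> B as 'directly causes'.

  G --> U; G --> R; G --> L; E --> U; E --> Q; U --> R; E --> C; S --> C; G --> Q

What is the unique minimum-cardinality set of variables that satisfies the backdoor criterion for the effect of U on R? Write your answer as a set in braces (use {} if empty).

Variables eligible for adjustment (non-descendants of U, excluding U and R): {C, E, G, L, Q, S}.
Backdoor paths from U to R:
  P1: U <- E -> Q <- G -> R
  P2: U <- G -> R
The empty set is not sufficient: P2 (U <- G -> R) has no collider blocking it and no conditioned non-collider, so it is open.
Try {G}:
  P1: blocked at collider Q (neither it nor any descendant is in the conditioning set).
  P2: blocked at fork node G ∈ conditioning set.
{G} contains no descendant of U and blocks every backdoor path.
No other singleton works — e.g. {S} leaves P2 open — so {G} is the unique smallest valid adjustment set.

{G}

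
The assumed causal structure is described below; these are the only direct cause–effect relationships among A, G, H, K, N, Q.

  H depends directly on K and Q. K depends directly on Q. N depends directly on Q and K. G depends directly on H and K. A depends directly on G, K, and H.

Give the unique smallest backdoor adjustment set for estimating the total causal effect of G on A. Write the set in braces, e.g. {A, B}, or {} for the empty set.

Variables eligible for adjustment (non-descendants of G, excluding G and A): {H, K, N, Q}.
Backdoor paths from G to A:
  P1: G <- K <- Q -> H -> A
  P2: G <- K -> H -> A
  P3: G <- K -> A
  P4: G <- K -> N <- Q -> H -> A
  P5: G <- H <- Q -> K -> A
  P6: G <- H <- Q -> N <- K -> A
  P7: G <- H <- K -> A
  P8: G <- H -> A
The empty set is not sufficient: P1 (G <- K <- Q -> H -> A) has no collider blocking it and no conditioned non-collider, so it is open.
Try {H, K}:
  P1: blocked at chain node K ∈ conditioning set.
  P2: blocked at fork node K ∈ conditioning set.
  P3: blocked at fork node K ∈ conditioning set.
  P4: blocked at fork node K ∈ conditioning set.
  P5: blocked at chain node H ∈ conditioning set.
  P6: blocked at chain node H ∈ conditioning set.
  P7: blocked at chain node H ∈ conditioning set.
  P8: blocked at fork node H ∈ conditioning set.
{H, K} contains no descendant of G and blocks every backdoor path.
Every element of {H, K} is needed (dropping H leaves P8 open; dropping K leaves P3 open), so no proper subset is valid.
Among all size-2 subsets of the eligible variables, only {H, K} blocks every backdoor path, so it is the unique smallest valid adjustment set.

{H, K}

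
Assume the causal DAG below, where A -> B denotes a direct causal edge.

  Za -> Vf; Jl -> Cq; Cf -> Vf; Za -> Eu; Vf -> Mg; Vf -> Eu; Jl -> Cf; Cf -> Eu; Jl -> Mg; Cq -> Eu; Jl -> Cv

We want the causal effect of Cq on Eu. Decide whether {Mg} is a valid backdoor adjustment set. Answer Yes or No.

No

Backdoor paths from Cq to Eu (paths whose first edge points into Cq):
  P1: Cq <- Jl -> Cf -> Vf <- Za -> Eu
  P2: Cq <- Jl -> Cf -> Vf -> Eu
  P3: Cq <- Jl -> Cf -> Eu
  P4: Cq <- Jl -> Mg <- Vf <- Za -> Eu
  P5: Cq <- Jl -> Mg <- Vf <- Cf -> Eu
  P6: Cq <- Jl -> Mg <- Vf -> Eu
Condition 1 (no descendant of Cq in the set): holds — descendants of Cq are {Eu}; none are in {Mg}.
Condition 2 (every backdoor path blocked by {Mg}):
  P1: open — collider(s) Vf are conditioned on (or have a conditioned descendant) and no non-collider on the path is in the set.
  P2: open — no interior node is in the conditioning set.
  P3: open — no interior node is in the conditioning set.
  P4: open — collider(s) Mg are conditioned on (or have a conditioned descendant) and no non-collider on the path is in the set.
  P5: open — collider(s) Mg are conditioned on (or have a conditioned descendant) and no non-collider on the path is in the set.
  P6: open — collider(s) Mg are conditioned on (or have a conditioned descendant) and no non-collider on the path is in the set.
{Mg} does not satisfy the backdoor criterion.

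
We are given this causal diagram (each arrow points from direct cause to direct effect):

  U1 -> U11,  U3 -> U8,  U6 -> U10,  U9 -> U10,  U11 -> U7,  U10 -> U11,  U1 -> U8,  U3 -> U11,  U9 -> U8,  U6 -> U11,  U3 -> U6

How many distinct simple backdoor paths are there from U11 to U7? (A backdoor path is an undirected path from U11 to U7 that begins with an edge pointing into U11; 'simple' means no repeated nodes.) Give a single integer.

A backdoor path from U11 to U7 is any simple undirected path whose first edge points into U11 (i.e. leaves U11 via a parent).
Parents of U11: {U1, U10, U3, U6}.
No simple path from any parent of U11 reaches U7 without revisiting U11, so there are no backdoor paths.

0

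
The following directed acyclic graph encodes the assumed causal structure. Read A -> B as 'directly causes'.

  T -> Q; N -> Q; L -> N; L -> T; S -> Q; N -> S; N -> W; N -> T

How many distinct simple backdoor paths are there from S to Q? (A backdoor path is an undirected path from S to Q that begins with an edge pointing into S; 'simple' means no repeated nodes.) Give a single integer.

3

A backdoor path from S to Q is any simple undirected path whose first edge points into S (i.e. leaves S via a parent).
Parents of S: {N}.
Enumerating:
  P1: S <- N <- L -> T -> Q
  P2: S <- N -> T -> Q
  P3: S <- N -> Q
That exhausts the simple backdoor paths. Count: 3.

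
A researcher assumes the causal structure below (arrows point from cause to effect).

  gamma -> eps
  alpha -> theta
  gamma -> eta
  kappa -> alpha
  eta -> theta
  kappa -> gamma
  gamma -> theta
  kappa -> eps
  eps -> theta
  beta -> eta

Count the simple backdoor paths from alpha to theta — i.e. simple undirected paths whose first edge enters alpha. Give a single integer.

A backdoor path from alpha to theta is any simple undirected path whose first edge points into alpha (i.e. leaves alpha via a parent).
Parents of alpha: {kappa}.
Enumerating:
  P1: alpha <- kappa -> gamma -> eps -> theta
  P2: alpha <- kappa -> gamma -> eta -> theta
  P3: alpha <- kappa -> gamma -> theta
  P4: alpha <- kappa -> eps <- gamma -> eta -> theta
  P5: alpha <- kappa -> eps <- gamma -> theta
  P6: alpha <- kappa -> eps -> theta
That exhausts the simple backdoor paths. Count: 6.

6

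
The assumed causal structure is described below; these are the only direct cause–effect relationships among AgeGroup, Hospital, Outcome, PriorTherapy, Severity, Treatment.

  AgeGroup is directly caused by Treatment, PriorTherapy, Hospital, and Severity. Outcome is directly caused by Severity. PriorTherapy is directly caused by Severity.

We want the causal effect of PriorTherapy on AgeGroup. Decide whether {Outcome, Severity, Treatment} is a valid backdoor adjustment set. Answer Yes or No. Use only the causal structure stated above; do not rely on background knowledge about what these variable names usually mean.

Backdoor paths from PriorTherapy to AgeGroup (paths whose first edge points into PriorTherapy):
  P1: PriorTherapy <- Severity -> AgeGroup
Condition 1 (no descendant of PriorTherapy in the set): holds — descendants of PriorTherapy are {AgeGroup}; none are in {Outcome, Severity, Treatment}.
Condition 2 (every backdoor path blocked by {Outcome, Severity, Treatment}):
  P1: blocked at fork node Severity ∈ conditioning set.
{Outcome, Severity, Treatment} satisfies the backdoor criterion.

Yes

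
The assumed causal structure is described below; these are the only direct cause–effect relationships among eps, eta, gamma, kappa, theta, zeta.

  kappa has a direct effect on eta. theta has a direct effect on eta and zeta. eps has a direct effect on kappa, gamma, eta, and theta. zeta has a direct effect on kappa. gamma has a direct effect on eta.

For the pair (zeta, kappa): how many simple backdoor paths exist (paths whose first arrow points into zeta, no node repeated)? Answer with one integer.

A backdoor path from zeta to kappa is any simple undirected path whose first edge points into zeta (i.e. leaves zeta via a parent).
Parents of zeta: {theta}.
Enumerating:
  P1: zeta <- theta <- eps -> gamma -> eta <- kappa
  P2: zeta <- theta <- eps -> kappa
  P3: zeta <- theta <- eps -> eta <- kappa
  P4: zeta <- theta -> eta <- eps -> kappa
  P5: zeta <- theta -> eta <- gamma <- eps -> kappa
  P6: zeta <- theta -> eta <- kappa
That exhausts the simple backdoor paths. Count: 6.

6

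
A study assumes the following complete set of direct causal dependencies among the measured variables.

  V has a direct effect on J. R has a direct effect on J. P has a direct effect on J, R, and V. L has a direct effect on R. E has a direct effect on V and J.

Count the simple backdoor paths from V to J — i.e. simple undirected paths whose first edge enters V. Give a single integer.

3

A backdoor path from V to J is any simple undirected path whose first edge points into V (i.e. leaves V via a parent).
Parents of V: {E, P}.
Enumerating:
  P1: V <- E -> J
  P2: V <- P -> R -> J
  P3: V <- P -> J
That exhausts the simple backdoor paths. Count: 3.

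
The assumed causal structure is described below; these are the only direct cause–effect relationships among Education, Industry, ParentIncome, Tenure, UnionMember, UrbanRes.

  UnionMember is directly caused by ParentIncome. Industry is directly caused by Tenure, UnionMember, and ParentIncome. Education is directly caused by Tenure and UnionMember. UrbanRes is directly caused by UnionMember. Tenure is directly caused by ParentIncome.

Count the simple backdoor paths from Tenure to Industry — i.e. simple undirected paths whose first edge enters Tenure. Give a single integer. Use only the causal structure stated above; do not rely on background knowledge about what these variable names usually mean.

A backdoor path from Tenure to Industry is any simple undirected path whose first edge points into Tenure (i.e. leaves Tenure via a parent).
Parents of Tenure: {ParentIncome}.
Enumerating:
  P1: Tenure <- ParentIncome -> UnionMember -> Industry
  P2: Tenure <- ParentIncome -> Industry
That exhausts the simple backdoor paths. Count: 2.

2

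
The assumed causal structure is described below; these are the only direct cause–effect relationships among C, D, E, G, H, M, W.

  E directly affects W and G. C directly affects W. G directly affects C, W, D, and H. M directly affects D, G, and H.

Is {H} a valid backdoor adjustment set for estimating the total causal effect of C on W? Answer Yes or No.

No

Backdoor paths from C to W (paths whose first edge points into C):
  P1: C <- G <- E -> W
  P2: C <- G -> W
Condition 1 (no descendant of C in the set): holds — descendants of C are {W}; none are in {H}.
Condition 2 (every backdoor path blocked by {H}):
  P1: open — no interior node is in the conditioning set.
  P2: open — no interior node is in the conditioning set.
{H} does not satisfy the backdoor criterion.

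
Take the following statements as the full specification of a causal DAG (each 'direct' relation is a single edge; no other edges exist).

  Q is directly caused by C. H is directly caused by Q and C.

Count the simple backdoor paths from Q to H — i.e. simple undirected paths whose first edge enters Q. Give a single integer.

1

A backdoor path from Q to H is any simple undirected path whose first edge points into Q (i.e. leaves Q via a parent).
Parents of Q: {C}.
Enumerating:
  P1: Q <- C -> H
That exhausts the simple backdoor paths. Count: 1.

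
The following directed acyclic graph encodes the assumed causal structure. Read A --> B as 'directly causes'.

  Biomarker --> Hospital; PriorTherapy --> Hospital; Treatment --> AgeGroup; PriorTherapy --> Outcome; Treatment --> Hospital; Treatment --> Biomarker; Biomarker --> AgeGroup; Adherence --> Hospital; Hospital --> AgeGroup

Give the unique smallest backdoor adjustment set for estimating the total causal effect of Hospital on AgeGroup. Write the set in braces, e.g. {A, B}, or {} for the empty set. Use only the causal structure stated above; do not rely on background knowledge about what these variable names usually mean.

Variables eligible for adjustment (non-descendants of Hospital, excluding Hospital and AgeGroup): {Adherence, Biomarker, Outcome, PriorTherapy, Treatment}.
Backdoor paths from Hospital to AgeGroup:
  P1: Hospital <- Treatment -> Biomarker -> AgeGroup
  P2: Hospital <- Treatment -> AgeGroup
  P3: Hospital <- Biomarker <- Treatment -> AgeGroup
  P4: Hospital <- Biomarker -> AgeGroup
The empty set is not sufficient: P1 (Hospital <- Treatment -> Biomarker -> AgeGroup) has no collider blocking it and no conditioned non-collider, so it is open.
Try {Biomarker, Treatment}:
  P1: blocked at fork node Treatment ∈ conditioning set.
  P2: blocked at fork node Treatment ∈ conditioning set.
  P3: blocked at chain node Biomarker ∈ conditioning set.
  P4: blocked at fork node Biomarker ∈ conditioning set.
{Biomarker, Treatment} contains no descendant of Hospital and blocks every backdoor path.
Every element of {Biomarker, Treatment} is needed (dropping Biomarker leaves P4 open; dropping Treatment leaves P2 open), so no proper subset is valid.
Among all size-2 subsets of the eligible variables, only {Biomarker, Treatment} blocks every backdoor path, so it is the unique smallest valid adjustment set.

{Biomarker, Treatment}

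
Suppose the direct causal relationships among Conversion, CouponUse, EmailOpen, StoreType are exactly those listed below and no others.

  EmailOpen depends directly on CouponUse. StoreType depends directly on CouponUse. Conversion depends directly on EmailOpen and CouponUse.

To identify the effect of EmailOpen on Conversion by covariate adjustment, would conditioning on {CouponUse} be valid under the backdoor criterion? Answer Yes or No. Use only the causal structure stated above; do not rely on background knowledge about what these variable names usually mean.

Backdoor paths from EmailOpen to Conversion (paths whose first edge points into EmailOpen):
  P1: EmailOpen <- CouponUse -> Conversion
Condition 1 (no descendant of EmailOpen in the set): holds — descendants of EmailOpen are {Conversion}; none are in {CouponUse}.
Condition 2 (every backdoor path blocked by {CouponUse}):
  P1: blocked at fork node CouponUse ∈ conditioning set.
{CouponUse} satisfies the backdoor criterion.

Yes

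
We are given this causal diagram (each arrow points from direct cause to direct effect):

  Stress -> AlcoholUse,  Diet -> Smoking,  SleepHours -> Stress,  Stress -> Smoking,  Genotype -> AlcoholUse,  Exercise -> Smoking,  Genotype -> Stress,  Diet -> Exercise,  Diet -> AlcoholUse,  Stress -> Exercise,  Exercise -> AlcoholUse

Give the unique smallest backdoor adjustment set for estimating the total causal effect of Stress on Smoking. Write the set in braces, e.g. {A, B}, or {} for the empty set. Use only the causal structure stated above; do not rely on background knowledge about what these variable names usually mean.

{}

Variables eligible for adjustment (non-descendants of Stress, excluding Stress and Smoking): {Diet, Genotype, SleepHours}.
Backdoor paths from Stress to Smoking:
  P1: Stress <- Genotype -> AlcoholUse <- Diet -> Exercise -> Smoking
  P2: Stress <- Genotype -> AlcoholUse <- Diet -> Smoking
  P3: Stress <- Genotype -> AlcoholUse <- Exercise <- Diet -> Smoking
  P4: Stress <- Genotype -> AlcoholUse <- Exercise -> Smoking
Each backdoor path contains an unconditioned collider, so every path is already blocked with the empty conditioning set:
  P1: blocked at collider AlcoholUse (neither it nor any descendant is in the conditioning set).
  P2: blocked at collider AlcoholUse (neither it nor any descendant is in the conditioning set).
  P3: blocked at collider AlcoholUse (neither it nor any descendant is in the conditioning set).
  P4: blocked at collider AlcoholUse (neither it nor any descendant is in the conditioning set).
The empty set is therefore the unique smallest valid set.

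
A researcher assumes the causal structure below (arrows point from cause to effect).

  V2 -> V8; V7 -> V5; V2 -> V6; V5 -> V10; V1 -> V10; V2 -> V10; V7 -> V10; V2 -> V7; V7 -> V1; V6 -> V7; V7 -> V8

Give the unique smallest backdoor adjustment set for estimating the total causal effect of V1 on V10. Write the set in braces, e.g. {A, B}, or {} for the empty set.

Variables eligible for adjustment (non-descendants of V1, excluding V1 and V10): {V2, V5, V6, V7, V8}.
Backdoor paths from V1 to V10:
  P1: V1 <- V7 <- V2 -> V10
  P2: V1 <- V7 <- V6 <- V2 -> V10
  P3: V1 <- V7 -> V5 -> V10
  P4: V1 <- V7 -> V8 <- V2 -> V10
  P5: V1 <- V7 -> V10
The empty set is not sufficient: P1 (V1 <- V7 <- V2 -> V10) has no collider blocking it and no conditioned non-collider, so it is open.
Try {V7}:
  P1: blocked at chain node V7 ∈ conditioning set.
  P2: blocked at chain node V7 ∈ conditioning set.
  P3: blocked at fork node V7 ∈ conditioning set.
  P4: blocked at fork node V7 ∈ conditioning set.
  P5: blocked at fork node V7 ∈ conditioning set.
{V7} contains no descendant of V1 and blocks every backdoor path.
No other singleton works — e.g. {V2} leaves P3 open — so {V7} is the unique smallest valid adjustment set.

{V7}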